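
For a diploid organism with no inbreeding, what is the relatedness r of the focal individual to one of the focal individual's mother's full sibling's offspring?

0.125

Each parent–offspring link contributes a factor of 1/2, and independent paths through distinct common ancestors add.
First cousins share one grandparent pair — two paths of length 4: r = 2·(1/2)^4 = 1/8.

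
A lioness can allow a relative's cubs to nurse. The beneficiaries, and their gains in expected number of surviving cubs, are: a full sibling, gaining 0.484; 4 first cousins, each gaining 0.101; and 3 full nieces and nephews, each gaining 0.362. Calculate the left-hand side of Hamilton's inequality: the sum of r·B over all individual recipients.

0.564

r to a full sibling = 0.5 (full sibs share both parents — two paths of length 2: r = 2·(1/2)^2 = 1/2).
r to a first cousin = 1/8 (first cousins share one grandparent pair — two paths of length 4: r = 2·(1/2)^4 = 1/8).
r to a full niece or nephew = 0.25 (full aunt/uncle↔niece/nephew: two paths of length 3 through the shared grandparent pair: r = 2·(1/2)^3 = 1/4).
Summing one r·B term per recipient: 1·0.5·0.484 + 4·0.125·0.101 + 3·0.25·0.362 = 0.564.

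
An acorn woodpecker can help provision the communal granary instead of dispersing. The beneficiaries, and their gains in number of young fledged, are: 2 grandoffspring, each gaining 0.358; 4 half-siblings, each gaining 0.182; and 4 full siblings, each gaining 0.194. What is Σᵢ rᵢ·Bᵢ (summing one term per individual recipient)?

0.749

r to a grandoffspring = 1/4 (two parent–offspring links: r = (1/2)^2 = 1/4).
r to a half-sibling = 1/4 (half-sibs share one parent — one path of length 2: r = (1/2)^2 = 1/4).
r to a full sibling = 1/2 (full sibs share both parents — two paths of length 2: r = 2·(1/2)^2 = 1/2).
Summing one r·B term per recipient: 2·0.25·0.358 + 4·0.25·0.182 + 4·0.5·0.194 = 0.749.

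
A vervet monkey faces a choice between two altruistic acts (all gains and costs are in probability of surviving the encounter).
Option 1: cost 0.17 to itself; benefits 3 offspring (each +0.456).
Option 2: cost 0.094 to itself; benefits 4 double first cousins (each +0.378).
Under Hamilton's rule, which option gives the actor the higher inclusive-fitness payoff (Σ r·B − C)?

Option 1: r to an offspring = 0.5.
Option 1: Σ r·B − C = (3·0.5·0.456) − 0.17 = 0.514.
Option 2: r to a double first cousin = 0.25.
Option 2: Σ r·B − C = (4·0.25·0.378) − 0.094 = 0.284.
Option 1 has the higher net inclusive-fitness payoff.

Option 1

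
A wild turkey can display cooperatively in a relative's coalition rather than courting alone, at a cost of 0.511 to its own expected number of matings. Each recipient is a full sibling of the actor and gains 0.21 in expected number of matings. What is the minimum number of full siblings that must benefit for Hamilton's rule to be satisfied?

5

r to a full sibling = 1/2 (full sibs share both parents — two paths of length 2: r = 2·(1/2)^2 = 1/2).
Hamilton's rule: n·r·B > C  ⇒  n > C/(r·B) = 0.511/(0.5·0.21) = 4.867.
The smallest integer exceeding 4.867 is 5.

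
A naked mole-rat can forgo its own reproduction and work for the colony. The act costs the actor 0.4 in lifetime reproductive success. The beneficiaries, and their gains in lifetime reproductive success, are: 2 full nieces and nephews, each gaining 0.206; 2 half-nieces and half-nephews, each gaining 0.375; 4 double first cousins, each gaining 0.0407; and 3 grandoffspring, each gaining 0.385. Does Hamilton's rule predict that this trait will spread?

Hamilton's rule: the trait is favored when the sum of r·B over every recipient exceeds the actor's cost C.
r to a full niece or nephew = 1/4 (full aunt/uncle↔niece/nephew: two paths of length 3 through the shared grandparent pair: r = 2·(1/2)^3 = 1/4).
r to a half-niece or half-nephew = 1/8 (half-aunt/uncle↔niece/nephew: one path of length 3: r = (1/2)^3 = 1/8).
r to a double first cousin = 0.25 (double first cousins share both grandparent pairs — four paths of length 4: r = 4·(1/2)^4 = 1/4).
r to a grandoffspring = 0.25 (two parent–offspring links: r = (1/2)^2 = 1/4).
Summing one r·B term per recipient: 2·0.25·0.206 + 2·0.125·0.375 + 4·0.25·0.0407 + 3·0.25·0.385 = 0.5262.
0.5262 > 0.4: the indirect benefit exceeds the cost.

Yes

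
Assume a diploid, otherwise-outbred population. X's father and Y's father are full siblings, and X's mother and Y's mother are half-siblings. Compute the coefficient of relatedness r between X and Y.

0.1875

Independent pedigree routes through distinct common ancestors add.
X and Y are related in two ways: first cousins through their fathers (r = 1/8) and half first cousins through their mothers (r = 1/16).
r = 1/8 + 1/16 = 0.1875.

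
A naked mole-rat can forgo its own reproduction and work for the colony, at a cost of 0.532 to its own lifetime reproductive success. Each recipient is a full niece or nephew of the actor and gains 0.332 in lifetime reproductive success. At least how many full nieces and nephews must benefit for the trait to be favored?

7

r to a full niece or nephew = 0.25 (full aunt/uncle↔niece/nephew: two paths of length 3 through the shared grandparent pair: r = 2·(1/2)^3 = 1/4).
Hamilton's rule: n·r·B > C  ⇒  n > C/(r·B) = 0.532/(0.25·0.332) = 6.41.
The smallest integer exceeding 6.41 is 7.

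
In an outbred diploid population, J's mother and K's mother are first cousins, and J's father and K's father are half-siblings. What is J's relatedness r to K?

0.09375

Independent pedigree routes through distinct common ancestors add.
J and K are related in two ways: second cousins through their mothers (r = 1/32) and half first cousins through their fathers (r = 1/16).
r = 1/32 + 1/16 = 0.09375.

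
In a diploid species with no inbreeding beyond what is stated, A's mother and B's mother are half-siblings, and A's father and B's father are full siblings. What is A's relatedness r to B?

0.1875

Relatedness sums over independent paths through distinct common ancestors.
A and B are related in two ways: half first cousins through their mothers (r = 1/16) and first cousins through their fathers (r = 1/8).
r = 1/16 + 1/8 = 3/16 = 0.1875.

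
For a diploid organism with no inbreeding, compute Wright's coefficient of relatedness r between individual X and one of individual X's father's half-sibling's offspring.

Each parent–offspring link contributes a factor of 1/2, and independent paths through distinct common ancestors add.
Half first cousins share one grandparent — one path of length 4: r = (1/2)^4 = 1/16.

0.0625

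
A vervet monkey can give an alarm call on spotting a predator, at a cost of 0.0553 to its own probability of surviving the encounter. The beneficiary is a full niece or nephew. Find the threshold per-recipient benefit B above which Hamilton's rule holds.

r to a full niece or nephew = 0.25 (full aunt/uncle↔niece/nephew: two paths of length 3 through the shared grandparent pair: r = 2·(1/2)^3 = 1/4).
Hamilton's rule with n recipients of equal r: n·r·B > C, so B > C/(n·r) = 0.0553/(1·0.25) = 0.2212.

0.2212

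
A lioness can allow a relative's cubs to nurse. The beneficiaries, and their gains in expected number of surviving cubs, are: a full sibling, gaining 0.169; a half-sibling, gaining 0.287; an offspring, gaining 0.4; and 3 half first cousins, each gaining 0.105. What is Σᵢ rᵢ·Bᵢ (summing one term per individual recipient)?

r to a full sibling = 1/2 (full sibs share both parents — two paths of length 2: r = 2·(1/2)^2 = 1/2).
r to a half-sibling = 0.25 (half-sibs share one parent — one path of length 2: r = (1/2)^2 = 1/4).
r to an offspring = 0.5 (one parent–offspring link: r = (1/2)^1 = 1/2).
r to a half first cousin = 0.0625 (half first cousins share one grandparent — one path of length 4: r = (1/2)^4 = 1/16).
Summing one r·B term per recipient: 1·0.5·0.169 + 1·0.25·0.287 + 1·0.5·0.4 + 3·0.0625·0.105 = 0.3759375.

0.3759375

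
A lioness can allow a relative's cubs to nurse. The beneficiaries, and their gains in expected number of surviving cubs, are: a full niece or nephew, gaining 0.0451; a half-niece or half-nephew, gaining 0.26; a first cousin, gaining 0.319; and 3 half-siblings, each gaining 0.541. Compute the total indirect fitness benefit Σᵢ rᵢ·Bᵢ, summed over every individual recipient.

r to a full niece or nephew = 0.25 (full aunt/uncle↔niece/nephew: two paths of length 3 through the shared grandparent pair: r = 2·(1/2)^3 = 1/4).
r to a half-niece or half-nephew = 0.125 (half-aunt/uncle↔niece/nephew: one path of length 3: r = (1/2)^3 = 1/8).
r to a first cousin = 1/8 (first cousins share one grandparent pair — two paths of length 4: r = 2·(1/2)^4 = 1/8).
r to a half-sibling = 1/4 (half-sibs share one parent — one path of length 2: r = (1/2)^2 = 1/4).
Summing one r·B term per recipient: 1·0.25·0.0451 + 1·0.125·0.26 + 1·0.125·0.319 + 3·0.25·0.541 = 0.4894.

0.4894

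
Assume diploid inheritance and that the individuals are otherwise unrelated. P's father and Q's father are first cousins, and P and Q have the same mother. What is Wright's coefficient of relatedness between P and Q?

0.28125

Relatedness sums over independent paths through distinct common ancestors.
P and Q are related in two ways: second cousins through their fathers (r = 1/32) and half-sibs through their shared mother (r = 1/4).
r = 1/32 + 1/4 = 9/32 = 0.28125.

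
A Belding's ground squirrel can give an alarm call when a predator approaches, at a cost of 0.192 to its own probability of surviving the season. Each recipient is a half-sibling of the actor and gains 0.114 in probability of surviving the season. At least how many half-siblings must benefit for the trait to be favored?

7

r to a half-sibling = 0.25 (half-sibs share one parent — one path of length 2: r = (1/2)^2 = 1/4).
Hamilton's rule: n·r·B > C  ⇒  n > C/(r·B) = 0.192/(0.25·0.114) = 6.737.
The smallest integer exceeding 6.737 is 7.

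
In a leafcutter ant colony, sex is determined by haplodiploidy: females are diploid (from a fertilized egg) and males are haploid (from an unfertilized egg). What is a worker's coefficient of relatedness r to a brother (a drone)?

0.25

Her haploid brother carries none of their father's genes and a random half of their mother's genome; that half matches the maternal half of her own genome with probability 1/2: r = 1/2 · 1/2 = 1/4.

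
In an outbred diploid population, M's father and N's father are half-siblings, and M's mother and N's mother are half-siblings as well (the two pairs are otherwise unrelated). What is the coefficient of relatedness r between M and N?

0.125

Wright's path rule: contributions from independent ancestry routes add.
M and N are related in two ways: half first cousins through their fathers (r = 1/16) and half first cousins through their mothers (r = 1/16).
r = 1/16 + 1/16 = 0.125.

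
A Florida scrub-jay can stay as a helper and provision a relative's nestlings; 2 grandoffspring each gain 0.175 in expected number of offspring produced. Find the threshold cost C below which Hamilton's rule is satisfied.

r to a grandoffspring = 0.25 (two parent–offspring links: r = (1/2)^2 = 1/4).
Hamilton's rule: n·r·B > C, so the trait is favored while C < n·r·B = 2·0.25·0.175 = 0.0875.

0.0875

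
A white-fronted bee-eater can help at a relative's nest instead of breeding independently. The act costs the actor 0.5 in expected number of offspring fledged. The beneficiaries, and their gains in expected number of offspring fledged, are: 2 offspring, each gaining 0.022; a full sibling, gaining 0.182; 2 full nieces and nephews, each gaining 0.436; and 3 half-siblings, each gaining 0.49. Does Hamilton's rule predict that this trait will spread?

Yes

Hamilton's rule: the trait is favored when the sum of r·B over every recipient exceeds the actor's cost C.
r to an offspring = 1/2 (one parent–offspring link: r = (1/2)^1 = 1/2).
r to a full sibling = 0.5 (full sibs share both parents — two paths of length 2: r = 2·(1/2)^2 = 1/2).
r to a full niece or nephew = 1/4 (full aunt/uncle↔niece/nephew: two paths of length 3 through the shared grandparent pair: r = 2·(1/2)^3 = 1/4).
r to a half-sibling = 1/4 (half-sibs share one parent — one path of length 2: r = (1/2)^2 = 1/4).
Summing one r·B term per recipient: 2·0.5·0.022 + 1·0.5·0.182 + 2·0.25·0.436 + 3·0.25·0.49 = 0.6985.
0.6985 > 0.5: the indirect benefit exceeds the cost.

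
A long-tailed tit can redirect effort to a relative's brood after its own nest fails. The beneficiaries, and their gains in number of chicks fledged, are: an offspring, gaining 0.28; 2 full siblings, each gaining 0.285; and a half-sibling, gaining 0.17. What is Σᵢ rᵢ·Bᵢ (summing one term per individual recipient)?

r to an offspring = 0.5 (one parent–offspring link: r = (1/2)^1 = 1/2).
r to a full sibling = 0.5 (full sibs share both parents — two paths of length 2: r = 2·(1/2)^2 = 1/2).
r to a half-sibling = 1/4 (half-sibs share one parent — one path of length 2: r = (1/2)^2 = 1/4).
Summing one r·B term per recipient: 1·0.5·0.28 + 2·0.5·0.285 + 1·0.25·0.17 = 0.4675.

0.4675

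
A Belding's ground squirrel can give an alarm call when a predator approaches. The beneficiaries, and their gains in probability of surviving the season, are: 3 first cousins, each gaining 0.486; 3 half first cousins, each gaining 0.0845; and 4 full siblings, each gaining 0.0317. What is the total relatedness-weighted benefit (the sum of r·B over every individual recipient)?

0.26149375

r to a first cousin = 0.125 (first cousins share one grandparent pair — two paths of length 4: r = 2·(1/2)^4 = 1/8).
r to a half first cousin = 1/16 (half first cousins share one grandparent — one path of length 4: r = (1/2)^4 = 1/16).
r to a full sibling = 1/2 (full sibs share both parents — two paths of length 2: r = 2·(1/2)^2 = 1/2).
Summing one r·B term per recipient: 3·0.125·0.486 + 3·0.0625·0.0845 + 4·0.5·0.0317 = 0.26149375.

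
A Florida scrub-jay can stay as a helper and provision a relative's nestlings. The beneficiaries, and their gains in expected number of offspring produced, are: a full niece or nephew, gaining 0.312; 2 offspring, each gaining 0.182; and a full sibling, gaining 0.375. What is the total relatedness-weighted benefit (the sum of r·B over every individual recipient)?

0.4475

r to a full niece or nephew = 0.25 (full aunt/uncle↔niece/nephew: two paths of length 3 through the shared grandparent pair: r = 2·(1/2)^3 = 1/4).
r to an offspring = 1/2 (one parent–offspring link: r = (1/2)^1 = 1/2).
r to a full sibling = 0.5 (full sibs share both parents — two paths of length 2: r = 2·(1/2)^2 = 1/2).
Summing one r·B term per recipient: 1·0.25·0.312 + 2·0.5·0.182 + 1·0.5·0.375 = 0.4475.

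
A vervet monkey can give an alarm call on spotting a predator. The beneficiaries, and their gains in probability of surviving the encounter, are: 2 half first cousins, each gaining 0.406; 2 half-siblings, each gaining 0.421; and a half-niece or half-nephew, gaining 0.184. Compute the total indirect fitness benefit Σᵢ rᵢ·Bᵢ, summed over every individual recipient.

0.28425

r to a half first cousin = 0.0625 (half first cousins share one grandparent — one path of length 4: r = (1/2)^4 = 1/16).
r to a half-sibling = 0.25 (half-sibs share one parent — one path of length 2: r = (1/2)^2 = 1/4).
r to a half-niece or half-nephew = 1/8 (half-aunt/uncle↔niece/nephew: one path of length 3: r = (1/2)^3 = 1/8).
Summing one r·B term per recipient: 2·0.0625·0.406 + 2·0.25·0.421 + 1·0.125·0.184 = 0.28425.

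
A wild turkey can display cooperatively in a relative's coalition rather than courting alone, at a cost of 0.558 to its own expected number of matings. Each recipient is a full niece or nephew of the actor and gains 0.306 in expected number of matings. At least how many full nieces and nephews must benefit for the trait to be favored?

r to a full niece or nephew = 0.25 (full aunt/uncle↔niece/nephew: two paths of length 3 through the shared grandparent pair: r = 2·(1/2)^3 = 1/4).
Hamilton's rule: n·r·B > C  ⇒  n > C/(r·B) = 0.558/(0.25·0.306) = 7.294.
The smallest integer exceeding 7.294 is 8.

8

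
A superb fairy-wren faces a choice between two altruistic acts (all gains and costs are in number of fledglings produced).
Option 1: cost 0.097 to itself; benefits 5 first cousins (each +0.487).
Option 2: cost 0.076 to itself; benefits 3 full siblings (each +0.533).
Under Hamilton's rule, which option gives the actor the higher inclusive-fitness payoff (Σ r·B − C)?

Option 2

Option 1: r to a first cousin = 0.125.
Option 1: Σ r·B − C = (5·0.125·0.487) − 0.097 = 0.207375.
Option 2: r to a full sibling = 0.5.
Option 2: Σ r·B − C = (3·0.5·0.533) − 0.076 = 0.7235.
Option 2 has the higher net inclusive-fitness payoff.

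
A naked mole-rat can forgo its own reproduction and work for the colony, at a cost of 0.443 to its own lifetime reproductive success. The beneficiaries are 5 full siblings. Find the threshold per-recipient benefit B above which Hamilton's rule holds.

0.1772

r to a full sibling = 0.5 (full sibs share both parents — two paths of length 2: r = 2·(1/2)^2 = 1/2).
Hamilton's rule with n recipients of equal r: n·r·B > C, so B > C/(n·r) = 0.443/(5·0.5) = 0.1772.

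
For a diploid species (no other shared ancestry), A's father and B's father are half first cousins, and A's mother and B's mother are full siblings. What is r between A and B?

0.140625

Relatedness sums over independent paths through distinct common ancestors.
A and B are related in two ways: half second cousins through their fathers (r = 1/64) and first cousins through their mothers (r = 1/8).
r = 1/64 + 1/8 = 9/64 = 0.140625.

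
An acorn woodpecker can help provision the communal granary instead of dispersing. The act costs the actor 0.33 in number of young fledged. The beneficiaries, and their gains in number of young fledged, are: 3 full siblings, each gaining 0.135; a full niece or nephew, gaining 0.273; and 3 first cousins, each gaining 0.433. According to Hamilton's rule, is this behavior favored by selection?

Hamilton's rule: the trait is favored when the sum of r·B over every recipient exceeds the actor's cost C.
r to a full sibling = 0.5 (full sibs share both parents — two paths of length 2: r = 2·(1/2)^2 = 1/2).
r to a full niece or nephew = 0.25 (full aunt/uncle↔niece/nephew: two paths of length 3 through the shared grandparent pair: r = 2·(1/2)^3 = 1/4).
r to a first cousin = 1/8 (first cousins share one grandparent pair — two paths of length 4: r = 2·(1/2)^4 = 1/8).
Summing one r·B term per recipient: 3·0.5·0.135 + 1·0.25·0.273 + 3·0.125·0.433 = 0.433125.
0.433125 > 0.33: the indirect benefit exceeds the cost.

Yes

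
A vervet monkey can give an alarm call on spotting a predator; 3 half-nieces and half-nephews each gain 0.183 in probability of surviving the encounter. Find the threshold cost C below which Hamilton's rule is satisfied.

0.068625

r to a half-niece or half-nephew = 0.125 (half-aunt/uncle↔niece/nephew: one path of length 3: r = (1/2)^3 = 1/8).
Hamilton's rule: n·r·B > C, so the trait is favored while C < n·r·B = 3·0.125·0.183 = 0.068625.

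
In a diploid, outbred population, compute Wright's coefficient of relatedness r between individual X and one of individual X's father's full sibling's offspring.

0.125

Each parent–offspring link contributes a factor of 1/2, and independent paths through distinct common ancestors add.
First cousins share one grandparent pair — two paths of length 4: r = 2·(1/2)^4 = 1/8.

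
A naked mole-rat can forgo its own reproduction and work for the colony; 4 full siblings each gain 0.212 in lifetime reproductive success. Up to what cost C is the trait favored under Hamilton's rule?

0.424

r to a full sibling = 1/2 (full sibs share both parents — two paths of length 2: r = 2·(1/2)^2 = 1/2).
Hamilton's rule: n·r·B > C, so the trait is favored while C < n·r·B = 4·0.5·0.212 = 0.424.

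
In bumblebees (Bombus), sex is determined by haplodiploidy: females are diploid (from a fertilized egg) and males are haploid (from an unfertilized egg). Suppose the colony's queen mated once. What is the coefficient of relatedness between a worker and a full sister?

0.75

Haplodiploid full sisters inherit their father's entire haploid genome identically (contributing 1/2) and on average half of their mother's contribution (1/2 · 1/2 = 1/4); r = 1/2 + 1/4 = 3/4.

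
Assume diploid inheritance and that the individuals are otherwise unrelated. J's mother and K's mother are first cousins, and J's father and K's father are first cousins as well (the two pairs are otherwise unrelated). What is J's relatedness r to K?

Relatedness sums over independent paths through distinct common ancestors.
J and K are related in two ways: second cousins through their mothers (r = 1/32) and second cousins through their fathers (r = 1/32).
r = 1/32 + 1/32 = 0.0625.

0.0625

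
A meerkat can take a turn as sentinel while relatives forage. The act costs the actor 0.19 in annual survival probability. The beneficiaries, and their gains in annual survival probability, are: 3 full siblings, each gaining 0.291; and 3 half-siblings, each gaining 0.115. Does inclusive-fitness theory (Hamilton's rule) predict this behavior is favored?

Hamilton's rule: the trait is favored when the sum of r·B over every recipient exceeds the actor's cost C.
r to a full sibling = 1/2 (full sibs share both parents — two paths of length 2: r = 2·(1/2)^2 = 1/2).
r to a half-sibling = 0.25 (half-sibs share one parent — one path of length 2: r = (1/2)^2 = 1/4).
Summing one r·B term per recipient: 3·0.5·0.291 + 3·0.25·0.115 = 0.52275.
0.52275 > 0.19: the indirect benefit exceeds the cost.

Yes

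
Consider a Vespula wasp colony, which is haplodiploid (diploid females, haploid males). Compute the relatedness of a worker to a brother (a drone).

Her haploid brother carries none of their father's genes and a random half of their mother's genome; that half matches the maternal half of her own genome with probability 1/2: r = 1/2 · 1/2 = 1/4.

0.25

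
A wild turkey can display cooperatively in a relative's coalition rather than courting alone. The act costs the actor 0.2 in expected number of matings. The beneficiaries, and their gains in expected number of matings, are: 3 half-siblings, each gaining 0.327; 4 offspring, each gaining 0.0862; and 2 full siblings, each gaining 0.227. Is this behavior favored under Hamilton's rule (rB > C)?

Yes

Hamilton's rule: the trait is favored when the sum of r·B over every recipient exceeds the actor's cost C.
r to a half-sibling = 0.25 (half-sibs share one parent — one path of length 2: r = (1/2)^2 = 1/4).
r to an offspring = 1/2 (one parent–offspring link: r = (1/2)^1 = 1/2).
r to a full sibling = 0.5 (full sibs share both parents — two paths of length 2: r = 2·(1/2)^2 = 1/2).
Summing one r·B term per recipient: 3·0.25·0.327 + 4·0.5·0.0862 + 2·0.5·0.227 = 0.64465.
0.64465 > 0.2: the indirect benefit exceeds the cost.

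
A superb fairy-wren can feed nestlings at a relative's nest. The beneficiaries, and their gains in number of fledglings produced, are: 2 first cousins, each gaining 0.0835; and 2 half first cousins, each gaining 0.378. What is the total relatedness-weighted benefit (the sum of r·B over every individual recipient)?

r to a first cousin = 0.125 (first cousins share one grandparent pair — two paths of length 4: r = 2·(1/2)^4 = 1/8).
r to a half first cousin = 0.0625 (half first cousins share one grandparent — one path of length 4: r = (1/2)^4 = 1/16).
Summing one r·B term per recipient: 2·0.125·0.0835 + 2·0.0625·0.378 = 0.068125.

0.068125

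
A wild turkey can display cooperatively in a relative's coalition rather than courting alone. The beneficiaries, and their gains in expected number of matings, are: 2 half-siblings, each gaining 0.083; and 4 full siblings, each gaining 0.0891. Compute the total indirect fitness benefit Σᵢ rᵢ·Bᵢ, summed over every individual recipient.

r to a half-sibling = 0.25 (half-sibs share one parent — one path of length 2: r = (1/2)^2 = 1/4).
r to a full sibling = 0.5 (full sibs share both parents — two paths of length 2: r = 2·(1/2)^2 = 1/2).
Summing one r·B term per recipient: 2·0.25·0.083 + 4·0.5·0.0891 = 0.2197.

0.2197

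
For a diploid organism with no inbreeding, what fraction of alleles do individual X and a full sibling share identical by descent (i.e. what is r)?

Each parent–offspring link contributes a factor of 1/2, and independent paths through distinct common ancestors add.
Full sibs share both parents — two paths of length 2: r = 2·(1/2)^2 = 1/2.

0.5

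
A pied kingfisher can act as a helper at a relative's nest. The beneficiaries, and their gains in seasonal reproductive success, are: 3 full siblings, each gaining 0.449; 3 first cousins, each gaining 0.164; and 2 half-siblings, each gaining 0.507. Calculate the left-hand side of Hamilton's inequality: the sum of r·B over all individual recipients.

r to a full sibling = 0.5 (full sibs share both parents — two paths of length 2: r = 2·(1/2)^2 = 1/2).
r to a first cousin = 1/8 (first cousins share one grandparent pair — two paths of length 4: r = 2·(1/2)^4 = 1/8).
r to a half-sibling = 1/4 (half-sibs share one parent — one path of length 2: r = (1/2)^2 = 1/4).
Summing one r·B term per recipient: 3·0.5·0.449 + 3·0.125·0.164 + 2·0.25·0.507 = 0.9885.

0.9885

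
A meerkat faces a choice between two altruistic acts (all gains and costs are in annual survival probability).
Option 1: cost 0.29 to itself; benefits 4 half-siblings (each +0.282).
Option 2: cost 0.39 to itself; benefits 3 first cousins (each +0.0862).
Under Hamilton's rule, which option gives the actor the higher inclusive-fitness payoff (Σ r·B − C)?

Option 1

Option 1: r to a half-sibling = 0.25.
Option 1: Σ r·B − C = (4·0.25·0.282) − 0.29 = -0.008.
Option 2: r to a first cousin = 0.125.
Option 2: Σ r·B − C = (3·0.125·0.0862) − 0.39 = -0.357675.
Option 1 has the higher net inclusive-fitness payoff.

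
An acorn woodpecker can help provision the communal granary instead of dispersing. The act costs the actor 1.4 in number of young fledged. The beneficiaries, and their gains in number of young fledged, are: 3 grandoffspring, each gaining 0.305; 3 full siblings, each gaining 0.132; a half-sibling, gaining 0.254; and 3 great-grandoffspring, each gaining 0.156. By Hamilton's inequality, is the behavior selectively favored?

No

Hamilton's rule: the trait is favored when the sum of r·B over every recipient exceeds the actor's cost C.
r to a grandoffspring = 1/4 (two parent–offspring links: r = (1/2)^2 = 1/4).
r to a full sibling = 0.5 (full sibs share both parents — two paths of length 2: r = 2·(1/2)^2 = 1/2).
r to a half-sibling = 1/4 (half-sibs share one parent — one path of length 2: r = (1/2)^2 = 1/4).
r to a great-grandoffspring = 1/8 (three parent–offspring links: r = (1/2)^3 = 1/8).
Summing one r·B term per recipient: 3·0.25·0.305 + 3·0.5·0.132 + 1·0.25·0.254 + 3·0.125·0.156 = 0.54875.
0.54875 < 1.4: the indirect benefit is less than the cost.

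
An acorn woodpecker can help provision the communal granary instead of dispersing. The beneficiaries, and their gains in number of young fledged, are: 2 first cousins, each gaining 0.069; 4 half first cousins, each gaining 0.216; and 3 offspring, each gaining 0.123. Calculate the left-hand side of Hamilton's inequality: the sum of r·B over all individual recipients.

r to a first cousin = 1/8 (first cousins share one grandparent pair — two paths of length 4: r = 2·(1/2)^4 = 1/8).
r to a half first cousin = 0.0625 (half first cousins share one grandparent — one path of length 4: r = (1/2)^4 = 1/16).
r to an offspring = 0.5 (one parent–offspring link: r = (1/2)^1 = 1/2).
Summing one r·B term per recipient: 2·0.125·0.069 + 4·0.0625·0.216 + 3·0.5·0.123 = 0.25575.

0.25575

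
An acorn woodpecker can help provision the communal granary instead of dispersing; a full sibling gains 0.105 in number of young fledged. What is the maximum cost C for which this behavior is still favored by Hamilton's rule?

0.0525

r to a full sibling = 0.5 (full sibs share both parents — two paths of length 2: r = 2·(1/2)^2 = 1/2).
Hamilton's rule: n·r·B > C, so the trait is favored while C < n·r·B = 1·0.5·0.105 = 0.0525.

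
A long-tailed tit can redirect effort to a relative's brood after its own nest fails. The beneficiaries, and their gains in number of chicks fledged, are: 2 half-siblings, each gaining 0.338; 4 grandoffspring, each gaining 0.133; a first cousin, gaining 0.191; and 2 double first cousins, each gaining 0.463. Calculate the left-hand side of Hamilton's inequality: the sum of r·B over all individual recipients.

r to a half-sibling = 0.25 (half-sibs share one parent — one path of length 2: r = (1/2)^2 = 1/4).
r to a grandoffspring = 0.25 (two parent–offspring links: r = (1/2)^2 = 1/4).
r to a first cousin = 1/8 (first cousins share one grandparent pair — two paths of length 4: r = 2·(1/2)^4 = 1/8).
r to a double first cousin = 1/4 (double first cousins share both grandparent pairs — four paths of length 4: r = 4·(1/2)^4 = 1/4).
Summing one r·B term per recipient: 2·0.25·0.338 + 4·0.25·0.133 + 1·0.125·0.191 + 2·0.25·0.463 = 0.557375.

0.557375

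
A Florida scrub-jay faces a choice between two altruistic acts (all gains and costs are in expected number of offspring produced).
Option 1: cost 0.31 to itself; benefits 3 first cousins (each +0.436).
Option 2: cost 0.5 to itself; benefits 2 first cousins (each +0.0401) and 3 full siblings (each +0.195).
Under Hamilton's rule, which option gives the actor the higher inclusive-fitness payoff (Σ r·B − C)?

Option 1

Option 1: r to a first cousin = 0.125.
Option 1: Σ r·B − C = (3·0.125·0.436) − 0.31 = -0.1465.
Option 2: r to a first cousin = 0.125.
Option 2: r to a full sibling = 0.5.
Option 2: Σ r·B − C = (2·0.125·0.0401 + 3·0.5·0.195) − 0.5 = -0.197475.
Option 1 has the higher net inclusive-fitness payoff.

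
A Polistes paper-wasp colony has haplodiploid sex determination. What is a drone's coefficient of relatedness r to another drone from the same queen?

0.5

Haploid brothers each carry a random half of the queen's diploid genome, so on average they share half: r = 1/2.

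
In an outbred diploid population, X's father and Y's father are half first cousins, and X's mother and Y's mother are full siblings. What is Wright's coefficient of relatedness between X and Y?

Wright's path rule: contributions from independent ancestry routes add.
X and Y are related in two ways: half second cousins through their fathers (r = 1/64) and first cousins through their mothers (r = 1/8).
r = 1/64 + 1/8 = 9/64 = 0.140625.

0.140625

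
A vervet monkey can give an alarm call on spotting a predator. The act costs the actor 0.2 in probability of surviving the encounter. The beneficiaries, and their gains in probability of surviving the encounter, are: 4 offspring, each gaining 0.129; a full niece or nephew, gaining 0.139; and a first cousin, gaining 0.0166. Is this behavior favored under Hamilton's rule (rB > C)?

Yes

Hamilton's rule: the trait is favored when the sum of r·B over every recipient exceeds the actor's cost C.
r to an offspring = 0.5 (one parent–offspring link: r = (1/2)^1 = 1/2).
r to a full niece or nephew = 0.25 (full aunt/uncle↔niece/nephew: two paths of length 3 through the shared grandparent pair: r = 2·(1/2)^3 = 1/4).
r to a first cousin = 0.125 (first cousins share one grandparent pair — two paths of length 4: r = 2·(1/2)^4 = 1/8).
Summing one r·B term per recipient: 4·0.5·0.129 + 1·0.25·0.139 + 1·0.125·0.0166 = 0.294825.
0.294825 > 0.2: the indirect benefit exceeds the cost.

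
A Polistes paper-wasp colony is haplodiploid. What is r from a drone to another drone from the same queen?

Haploid brothers each carry a random half of the queen's diploid genome, so on average they share half: r = 1/2.

0.5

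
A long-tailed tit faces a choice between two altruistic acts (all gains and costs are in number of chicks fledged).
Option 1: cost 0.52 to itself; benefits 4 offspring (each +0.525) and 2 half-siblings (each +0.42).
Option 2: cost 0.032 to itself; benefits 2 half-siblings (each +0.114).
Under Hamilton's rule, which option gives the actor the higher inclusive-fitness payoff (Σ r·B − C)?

Option 1: r to an offspring = 0.5.
Option 1: r to a half-sibling = 0.25.
Option 1: Σ r·B − C = (4·0.5·0.525 + 2·0.25·0.42) − 0.52 = 0.74.
Option 2: r to a half-sibling = 0.25.
Option 2: Σ r·B − C = (2·0.25·0.114) − 0.032 = 0.025.
Option 1 has the higher net inclusive-fitness payoff.

Option 1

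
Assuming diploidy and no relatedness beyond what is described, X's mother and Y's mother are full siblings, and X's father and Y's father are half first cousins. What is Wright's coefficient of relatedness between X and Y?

0.140625

Independent pedigree routes through distinct common ancestors add.
X and Y are related in two ways: first cousins through their mothers (r = 1/8) and half second cousins through their fathers (r = 1/64).
r = 1/8 + 1/64 = 9/64 = 0.140625.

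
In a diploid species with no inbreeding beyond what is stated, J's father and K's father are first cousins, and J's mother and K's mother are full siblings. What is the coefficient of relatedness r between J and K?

Relatedness sums over independent paths through distinct common ancestors.
J and K are related in two ways: second cousins through their fathers (r = 1/32) and first cousins through their mothers (r = 1/8).
r = 1/32 + 1/8 = 5/32 = 0.15625.

0.15625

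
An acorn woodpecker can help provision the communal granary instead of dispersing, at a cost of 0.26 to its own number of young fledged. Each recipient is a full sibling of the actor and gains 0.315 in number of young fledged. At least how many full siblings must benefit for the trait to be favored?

2

r to a full sibling = 1/2 (full sibs share both parents — two paths of length 2: r = 2·(1/2)^2 = 1/2).
Hamilton's rule: n·r·B > C  ⇒  n > C/(r·B) = 0.26/(0.5·0.315) = 1.651.
The smallest integer exceeding 1.651 is 2.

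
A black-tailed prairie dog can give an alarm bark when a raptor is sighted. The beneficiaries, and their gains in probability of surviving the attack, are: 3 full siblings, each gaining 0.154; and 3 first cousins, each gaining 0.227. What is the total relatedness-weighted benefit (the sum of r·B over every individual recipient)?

r to a full sibling = 1/2 (full sibs share both parents — two paths of length 2: r = 2·(1/2)^2 = 1/2).
r to a first cousin = 0.125 (first cousins share one grandparent pair — two paths of length 4: r = 2·(1/2)^4 = 1/8).
Summing one r·B term per recipient: 3·0.5·0.154 + 3·0.125·0.227 = 0.316125.

0.316125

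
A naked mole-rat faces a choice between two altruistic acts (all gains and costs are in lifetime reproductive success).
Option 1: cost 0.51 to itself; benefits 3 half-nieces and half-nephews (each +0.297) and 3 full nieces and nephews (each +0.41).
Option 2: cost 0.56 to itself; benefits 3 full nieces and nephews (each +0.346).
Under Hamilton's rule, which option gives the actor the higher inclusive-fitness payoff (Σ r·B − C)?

Option 1: r to a half-niece or half-nephew = 0.125.
Option 1: r to a full niece or nephew = 0.25.
Option 1: Σ r·B − C = (3·0.125·0.297 + 3·0.25·0.41) − 0.51 = -0.091125.
Option 2: r to a full niece or nephew = 0.25.
Option 2: Σ r·B − C = (3·0.25·0.346) − 0.56 = -0.3005.
Option 1 has the higher net inclusive-fitness payoff.

Option 1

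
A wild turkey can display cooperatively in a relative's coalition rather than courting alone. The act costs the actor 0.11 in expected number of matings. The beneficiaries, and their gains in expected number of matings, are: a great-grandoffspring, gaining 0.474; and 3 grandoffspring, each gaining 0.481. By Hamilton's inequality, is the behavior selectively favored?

Yes

Hamilton's rule: the trait is favored when the sum of r·B over every recipient exceeds the actor's cost C.
r to a great-grandoffspring = 0.125 (three parent–offspring links: r = (1/2)^3 = 1/8).
r to a grandoffspring = 1/4 (two parent–offspring links: r = (1/2)^2 = 1/4).
Summing one r·B term per recipient: 1·0.125·0.474 + 3·0.25·0.481 = 0.42.
0.42 > 0.11: the indirect benefit exceeds the cost.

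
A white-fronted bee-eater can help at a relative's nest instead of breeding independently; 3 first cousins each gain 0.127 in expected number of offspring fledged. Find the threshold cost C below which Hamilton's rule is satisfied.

0.047625

r to a first cousin = 0.125 (first cousins share one grandparent pair — two paths of length 4: r = 2·(1/2)^4 = 1/8).
Hamilton's rule: n·r·B > C, so the trait is favored while C < n·r·B = 3·0.125·0.127 = 0.047625.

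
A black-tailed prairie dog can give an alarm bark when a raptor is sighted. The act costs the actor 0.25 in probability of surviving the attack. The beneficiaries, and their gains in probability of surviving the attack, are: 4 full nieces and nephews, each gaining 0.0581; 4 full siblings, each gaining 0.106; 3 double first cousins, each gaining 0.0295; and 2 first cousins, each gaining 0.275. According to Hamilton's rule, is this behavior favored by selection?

Yes

Hamilton's rule: the trait is favored when the sum of r·B over every recipient exceeds the actor's cost C.
r to a full niece or nephew = 0.25 (full aunt/uncle↔niece/nephew: two paths of length 3 through the shared grandparent pair: r = 2·(1/2)^3 = 1/4).
r to a full sibling = 0.5 (full sibs share both parents — two paths of length 2: r = 2·(1/2)^2 = 1/2).
r to a double first cousin = 0.25 (double first cousins share both grandparent pairs — four paths of length 4: r = 4·(1/2)^4 = 1/4).
r to a first cousin = 1/8 (first cousins share one grandparent pair — two paths of length 4: r = 2·(1/2)^4 = 1/8).
Summing one r·B term per recipient: 4·0.25·0.0581 + 4·0.5·0.106 + 3·0.25·0.0295 + 2·0.125·0.275 = 0.360975.
0.360975 > 0.25: the indirect benefit exceeds the cost.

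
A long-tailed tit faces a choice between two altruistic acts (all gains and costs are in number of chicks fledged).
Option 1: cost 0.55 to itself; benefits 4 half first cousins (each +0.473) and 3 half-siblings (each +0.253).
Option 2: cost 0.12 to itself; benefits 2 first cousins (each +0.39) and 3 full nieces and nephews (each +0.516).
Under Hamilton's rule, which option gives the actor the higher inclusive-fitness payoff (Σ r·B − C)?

Option 1: r to a half first cousin = 0.0625.
Option 1: r to a half-sibling = 0.25.
Option 1: Σ r·B − C = (4·0.0625·0.473 + 3·0.25·0.253) − 0.55 = -0.242.
Option 2: r to a first cousin = 0.125.
Option 2: r to a full niece or nephew = 0.25.
Option 2: Σ r·B − C = (2·0.125·0.39 + 3·0.25·0.516) − 0.12 = 0.3645.
Option 2 has the higher net inclusive-fitness payoff.

Option 2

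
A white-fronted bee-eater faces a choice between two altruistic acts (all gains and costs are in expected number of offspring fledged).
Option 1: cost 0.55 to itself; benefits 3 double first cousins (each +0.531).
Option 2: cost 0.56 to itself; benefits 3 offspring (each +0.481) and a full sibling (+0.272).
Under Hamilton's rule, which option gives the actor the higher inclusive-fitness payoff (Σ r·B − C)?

Option 1: r to a double first cousin = 0.25.
Option 1: Σ r·B − C = (3·0.25·0.531) − 0.55 = -0.15175.
Option 2: r to an offspring = 0.5.
Option 2: r to a full sibling = 0.5.
Option 2: Σ r·B − C = (3·0.5·0.481 + 1·0.5·0.272) − 0.56 = 0.2975.
Option 2 has the higher net inclusive-fitness payoff.

Option 2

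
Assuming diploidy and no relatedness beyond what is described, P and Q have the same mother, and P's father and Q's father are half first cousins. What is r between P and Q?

Independent pedigree routes through distinct common ancestors add.
P and Q are related in two ways: half-sibs through their shared mother (r = 1/4) and half second cousins through their fathers (r = 1/64).
r = 1/4 + 1/64 = 17/64 = 0.265625.

0.265625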